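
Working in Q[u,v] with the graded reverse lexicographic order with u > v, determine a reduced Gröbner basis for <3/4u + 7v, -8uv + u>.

f_1 = 3/4u + 7v, LT = u.
f_2 = -8uv + u, LT = uv.

S(f_1,f_2): lcm = uv. S = 28/3v^2 + 1/8u.
  leading term v^2: no divisor's leading term divides it; move 28/3v^2 to the remainder.
  leading term u: subtract (1/6)·f_1 from 1/8u → -7/6v
  leading term v: no divisor's leading term divides it; move -7/6v to the remainder.
  remainder 28/3v^2 - 7/6v ≠ 0; add g_3 = 28/3v^2 - 7/6v to the basis.

The other S-polynomials (S(f_1,g_3), S(f_2,g_3)) all reduce to 0 modulo the current basis, so we have a Gröbner basis.
Inter-reduce: drop elements whose leading term is divisible by another's, tail-reduce, and make monic.

G = {v^2 - 1/8v, u + 28/3v}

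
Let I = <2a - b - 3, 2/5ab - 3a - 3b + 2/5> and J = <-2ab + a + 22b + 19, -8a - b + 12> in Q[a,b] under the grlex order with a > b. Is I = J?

Since reduced Gröbner bases are canonical representatives of ideals under a given ordering, it suffices to compute and compare them.
Buchberger on the first generating set:
f_1 = 2a - b - 3, LT = a.
f_2 = 2/5ab - 3a - 3b + 2/5, LT = ab.

S(f_1,f_2): lcm = ab. S = -1/2b^2 + 15/2a + 6b - 1.
  leading term b^2: no divisor's leading term divides it; move -1/2b^2 to the remainder.
  leading term a: subtract (15/4)·f_1 from 15/2a + 6b - 1 → 39/4b + 41/4
  leading term b: no divisor's leading term divides it; move 39/4b to the remainder.
  leading term 1: no divisor's leading term divides it; move 41/4 to the remainder.
  remainder -1/2b^2 + 39/4b + 41/4 ≠ 0; add g_3 = -1/2b^2 + 39/4b + 41/4 to the basis.

The other S-polynomials (S(f_1,g_3), S(f_2,g_3)) all reduce to 0 modulo the current basis, so we have a Gröbner basis.
Inter-reduce: drop elements whose leading term is divisible by another's, tail-reduce, and make monic.
Reduced Gröbner basis: {b^2 - 39/2b - 41/2, a - 1/2b - 3/2}.

Buchberger on the second generating set:
h_1 = -2ab + a + 22b + 19, LT = ab.
h_2 = -8a - b + 12, LT = a.

S(h_1,h_2): lcm = ab. S = -1/8b^2 - 1/2a - 19/2b - 19/2.
  leading term b^2: no divisor's leading term divides it; move -1/8b^2 to the remainder.
  leading term a: subtract (1/16)·h_2 from -1/2a - 19/2b - 19/2 → -151/16b - 41/4
  leading term b: no divisor's leading term divides it; move -151/16b to the remainder.
  leading term 1: no divisor's leading term divides it; move -41/4 to the remainder.
  remainder -1/8b^2 - 151/16b - 41/4 ≠ 0; add k_3 = -1/8b^2 - 151/16b - 41/4 to the basis.

The other S-polynomials (S(h_1,k_3), S(h_2,k_3)) all reduce to 0 modulo the current basis, so we have a Gröbner basis.
Inter-reduce: drop elements whose leading term is divisible by another's, tail-reduce, and make monic.
Reduced Gröbner basis: {b^2 + 151/2b + 82, a + 1/8b - 3/2}.

These differ, so the ideals are not equal.

No, the ideals differ.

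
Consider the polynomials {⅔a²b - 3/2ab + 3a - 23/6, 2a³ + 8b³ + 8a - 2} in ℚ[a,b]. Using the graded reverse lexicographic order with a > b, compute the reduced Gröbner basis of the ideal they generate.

f_1 = ⅔a²b - 3/2ab + 3a - 23/6, LT = a²b.
f_2 = 2a³ + 8b³ + 8a - 2, LT = a³.

S(f_1,f_2): lcm = a³b. S = -4b⁴ - 9/4a²b + 9/2a² - 4ab - 23/4a + b.
  leading term b⁴: no divisor's leading term divides it; move -4b⁴ to the remainder.
  leading term a²b: subtract (-27/8)·f_1 from -9/4a²b + 9/2a² - 4ab - 23/4a + b → 9/2a² - 145/16ab + 35/8a + b - 207/16
  leading term a²: no divisor's leading term divides it; move 9/2a² to the remainder.
  leading term ab: no divisor's leading term divides it; move -145/16ab to the remainder.
  leading term a: no divisor's leading term divides it; move 35/8a to the remainder.
  leading term b: no divisor's leading term divides it; move b to the remainder.
  leading term 1: no divisor's leading term divides it; move -207/16 to the remainder.
  remainder -4b⁴ + 9/2a² - 145/16ab + 35/8a + b - 207/16 ≠ 0; add g_3 = -4b⁴ + 9/2a² - 145/16ab + 35/8a + b - 207/16 to the basis.

The other S-polynomials (S(f_1,g_3), S(f_2,g_3)) all reduce to 0 modulo the current basis, so we have a Gröbner basis.

G = {b⁴ - 9/8a² + 145/64ab - 35/32a - ¼b + 207/64, a³ + 4b³ + 4a - 1, a²b - 9/4ab + 9/2a - 23/4}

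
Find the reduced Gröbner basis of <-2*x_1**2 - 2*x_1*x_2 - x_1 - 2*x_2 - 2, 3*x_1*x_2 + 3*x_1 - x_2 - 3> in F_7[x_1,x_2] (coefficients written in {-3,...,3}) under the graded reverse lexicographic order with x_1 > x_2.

G = {x_1**2 + 3*x_1 - x_2 + 2, x_1*x_2 + x_1 + 2*x_2 - 1, x_2**2 - 3*x_1 + x_2 - 3}

The reduced Gröbner basis is the canonical form of the ideal for this ordering.

f_1 = -2*x_1**2 - 2*x_1*x_2 - x_1 - 2*x_2 - 2, LT = x_1**2.
f_2 = 3*x_1*x_2 + 3*x_1 - x_2 - 3, LT = x_1*x_2.

S(f_1,f_2): lcm = x_1**2*x_2. S = x_1*x_2**2 - x_1**2 + 2*x_1*x_2 + x_2**2 + x_1 + x_2.
  leading term x_1*x_2**2: subtract (-2*x_2)·f_2 from x_1*x_2**2 - x_1**2 + 2*x_1*x_2 + x_2**2 + x_1 + x_2 → -x_1**2 + x_1*x_2 - x_2**2 + x_1 + 2*x_2
  leading term x_1**2: subtract (-3)·f_1 from -x_1**2 + x_1*x_2 - x_2**2 + x_1 + 2*x_2 → 2*x_1*x_2 - x_2**2 - 2*x_1 + 3*x_2 + 1
  leading term x_1*x_2: subtract (3)·f_2 from 2*x_1*x_2 - x_2**2 - 2*x_1 + 3*x_2 + 1 → -x_2**2 + 3*x_1 - x_2 + 3
  leading term x_2**2: no divisor's leading term divides it; move -x_2**2 to the remainder.
  leading term x_1: no divisor's leading term divides it; move 3*x_1 to the remainder.
  leading term x_2: no divisor's leading term divides it; move -x_2 to the remainder.
  leading term 1: no divisor's leading term divides it; move 3 to the remainder.
  remainder -x_2**2 + 3*x_1 - x_2 + 3 ≠ 0; add g_3 = -x_2**2 + 3*x_1 - x_2 + 3 to the basis.

The other S-polynomials (S(f_1,g_3), S(f_2,g_3)) all reduce to 0 modulo the current basis, so we have a Gröbner basis.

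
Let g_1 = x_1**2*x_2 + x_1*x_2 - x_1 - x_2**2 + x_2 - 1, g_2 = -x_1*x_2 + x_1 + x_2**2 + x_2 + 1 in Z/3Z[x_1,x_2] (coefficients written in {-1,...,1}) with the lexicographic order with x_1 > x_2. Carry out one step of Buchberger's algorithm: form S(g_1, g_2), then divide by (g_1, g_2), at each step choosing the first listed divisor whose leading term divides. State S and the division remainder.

S(g_1, g_2) = x_1**2 + x_1*x_2**2 - x_1*x_2 - x_2**2 + x_2 - 1; remainder on division = x_1**2 + x_2**3 - x_2 - 1.

lcm(LM(g_1), LM(g_2)) = x_1**2*x_2.
S = (lcm/LT(g_1))·g_1 − (lcm/LT(g_2))·g_2 = x_1**2 + x_1*x_2**2 - x_1*x_2 - x_2**2 + x_2 - 1.
Reduce S modulo (g_1, g_2) in that order:
  leading term x_1**2: no divisor's leading term divides it; move x_1**2 to the remainder.
  leading term x_1*x_2**2: subtract (-x_2)·g_2 from x_1*x_2**2 - x_1*x_2 - x_2**2 + x_2 - 1 → x_2**3 - x_2 - 1
  leading term x_2**3: no divisor's leading term divides it; move x_2**3 to the remainder.
  leading term x_2: no divisor's leading term divides it; move -x_2 to the remainder.
  leading term 1: no divisor's leading term divides it; move -1 to the remainder.
The remainder x_1**2 + x_2**3 - x_2 - 1 is nonzero, so it would be added as the next basis element.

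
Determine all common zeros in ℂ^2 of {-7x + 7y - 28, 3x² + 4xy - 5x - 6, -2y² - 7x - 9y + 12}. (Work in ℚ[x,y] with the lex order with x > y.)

Compute a lex Gröbner basis by Buchberger's algorithm.
f_1 = -7x + 7y - 28, LT = x.
f_2 = 3x² + 4xy - 5x - 6, LT = x².
f_3 = -7x - 2y² - 9y + 12, LT = x.

S(f_1,f_2): lcm = x². S = -7/3xy + 17/3x + 2.
  leading term xy: subtract (⅓y)·f_1 from -7/3xy + 17/3x + 2 → 17/3x - 7/3y² + 28/3y + 2
  leading term x: subtract (-17/21)·f_1 from 17/3x - 7/3y² + 28/3y + 2 → -7/3y² + 15y - 62/3
  leading term y²: no divisor's leading term divides it; move -7/3y² to the remainder.
  leading term y: no divisor's leading term divides it; move 15y to the remainder.
  leading term 1: no divisor's leading term divides it; move -62/3 to the remainder.
  remainder -7/3y² + 15y - 62/3 ≠ 0; add h_4 = -7/3y² + 15y - 62/3 to the basis.

S(f_1,f_3): lcm = x. S = -2/7y² - 16/7y + 40/7.
  leading term y²: subtract (6/49)·h_4 from -2/7y² - 16/7y + 40/7 → -202/49y + 404/49
  leading term y: no divisor's leading term divides it; move -202/49y to the remainder.
  leading term 1: no divisor's leading term divides it; move 404/49 to the remainder.
  remainder -202/49y + 404/49 ≠ 0; add h_5 = -202/49y + 404/49 to the basis.

The other S-polynomials (S(f_2,f_3), S(f_1,h_4), S(f_2,h_4), S(f_3,h_4), S(f_1,h_5), S(f_2,h_5), S(f_3,h_5), S(h_4,h_5)) all reduce to 0 modulo the current basis, so we have a Gröbner basis.
Inter-reduce: drop elements whose leading term is divisible by another's, tail-reduce, and make monic.
Reduced Gröbner basis: {x + 2, y - 2}.

Elimination: the polynomial y - 2 lies in the elimination ideal for y, so y ∈ {2}. For each such y, the remaining basis elements (now univariate) give the rest of the solution.
  y = 2: the earlier basis element becomes x + 2 = 0, giving x = -2 — point (-2, 2).
Check: every point annihilates each of the original generators.
A lex Gröbner basis triangularizes the system, enabling back-substitution.

{(-2, 2)}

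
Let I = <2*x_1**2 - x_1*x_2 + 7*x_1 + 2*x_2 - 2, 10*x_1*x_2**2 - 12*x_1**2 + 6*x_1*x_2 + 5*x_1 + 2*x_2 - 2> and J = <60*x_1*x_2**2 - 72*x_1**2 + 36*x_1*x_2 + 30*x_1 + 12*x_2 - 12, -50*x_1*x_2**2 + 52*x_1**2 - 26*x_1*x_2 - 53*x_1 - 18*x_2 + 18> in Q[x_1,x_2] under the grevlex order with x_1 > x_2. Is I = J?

Yes, the ideals are equal.

Two ideals are equal iff their reduced Gröbner bases coincide (the reduced basis is unique for a fixed ordering).
Buchberger on the first generating set:
f_1 = 2*x_1**2 - x_1*x_2 + 7*x_1 + 2*x_2 - 2, LT = x_1**2.
f_2 = 10*x_1*x_2**2 - 12*x_1**2 + 6*x_1*x_2 + 5*x_1 + 2*x_2 - 2, LT = x_1*x_2**2.

S(f_1,f_2): lcm = x_1**2*x_2**2. S = -1/2*x_1*x_2**3 + 6/5*x_1**3 - 3/5*x_1**2*x_2 + 7/2*x_1*x_2**2 + x_2**3 - 1/2*x_1**2 - 1/5*x_1*x_2 - x_2**2 + 1/5*x_1.
  leading term x_1*x_2**3: subtract (-1/20*x_2)·f_2 from -1/2*x_1*x_2**3 + 6/5*x_1**3 - 3/5*x_1**2*x_2 + 7/2*x_1*x_2**2 + x_2**3 - 1/2*x_1**2 - 1/5*x_1*x_2 - x_2**2 + 1/5*x_1 → 6/5*x_1**3 - 6/5*x_1**2*x_2 + 19/5*x_1*x_2**2 + x_2**3 - 1/2*x_1**2 + 1/20*x_1*x_2 - 9/10*x_2**2 + 1/5*x_1 - 1/10*x_2
  leading term x_1**3: subtract (3/5*x_1)·f_1 from 6/5*x_1**3 - 6/5*x_1**2*x_2 + 19/5*x_1*x_2**2 + x_2**3 - 1/2*x_1**2 + 1/20*x_1*x_2 - 9/10*x_2**2 + 1/5*x_1 - 1/10*x_2 → -3/5*x_1**2*x_2 + 19/5*x_1*x_2**2 + x_2**3 - 47/10*x_1**2 - 23/20*x_1*x_2 - 9/10*x_2**2 + 7/5*x_1 - 1/10*x_2
  leading term x_1**2*x_2: subtract (-3/10*x_2)·f_1 from -3/5*x_1**2*x_2 + 19/5*x_1*x_2**2 + x_2**3 - 47/10*x_1**2 - 23/20*x_1*x_2 - 9/10*x_2**2 + 7/5*x_1 - 1/10*x_2 → 7/2*x_1*x_2**2 + x_2**3 - 47/10*x_1**2 + 19/20*x_1*x_2 - 3/10*x_2**2 + 7/5*x_1 - 7/10*x_2
  leading term x_1*x_2**2: subtract (7/20)·f_2 from 7/2*x_1*x_2**2 + x_2**3 - 47/10*x_1**2 + 19/20*x_1*x_2 - 3/10*x_2**2 + 7/5*x_1 - 7/10*x_2 → x_2**3 - 1/2*x_1**2 - 23/20*x_1*x_2 - 3/10*x_2**2 - 7/20*x_1 - 7/5*x_2 + 7/10
  leading term x_2**3: no divisor's leading term divides it; move x_2**3 to the remainder.
  leading term x_1**2: subtract (-1/4)·f_1 from -1/2*x_1**2 - 23/20*x_1*x_2 - 3/10*x_2**2 - 7/20*x_1 - 7/5*x_2 + 7/10 → -7/5*x_1*x_2 - 3/10*x_2**2 + 7/5*x_1 - 9/10*x_2 + 1/5
  leading term x_1*x_2: no divisor's leading term divides it; move -7/5*x_1*x_2 to the remainder.
  leading term x_2**2: no divisor's leading term divides it; move -3/10*x_2**2 to the remainder.
  leading term x_1: no divisor's leading term divides it; move 7/5*x_1 to the remainder.
  leading term x_2: no divisor's leading term divides it; move -9/10*x_2 to the remainder.
  leading term 1: no divisor's leading term divides it; move 1/5 to the remainder.
  remainder x_2**3 - 7/5*x_1*x_2 - 3/10*x_2**2 + 7/5*x_1 - 9/10*x_2 + 1/5 ≠ 0; add g_3 = x_2**3 - 7/5*x_1*x_2 - 3/10*x_2**2 + 7/5*x_1 - 9/10*x_2 + 1/5 to the basis.

The other S-polynomials (S(f_1,g_3), S(f_2,g_3)) all reduce to 0 modulo the current basis, so we have a Gröbner basis.
Inter-reduce: drop elements whose leading term is divisible by another's, tail-reduce, and make monic.
Reduced Gröbner basis: {x_1*x_2**2 + 47/10*x_1 + 7/5*x_2 - 7/5, x_2**3 - 7/5*x_1*x_2 - 3/10*x_2**2 + 7/5*x_1 - 9/10*x_2 + 1/5, x_1**2 - 1/2*x_1*x_2 + 7/2*x_1 + x_2 - 1}.

Buchberger on the second generating set:
h_1 = 60*x_1*x_2**2 - 72*x_1**2 + 36*x_1*x_2 + 30*x_1 + 12*x_2 - 12, LT = x_1*x_2**2.
h_2 = -50*x_1*x_2**2 + 52*x_1**2 - 26*x_1*x_2 - 53*x_1 - 18*x_2 + 18, LT = x_1*x_2**2.

S(h_1,h_2): lcm = x_1*x_2**2. S = -4/25*x_1**2 + 2/25*x_1*x_2 - 14/25*x_1 - 4/25*x_2 + 4/25.
  leading term x_1**2: no divisor's leading term divides it; move -4/25*x_1**2 to the remainder.
  leading term x_1*x_2: no divisor's leading term divides it; move 2/25*x_1*x_2 to the remainder.
  leading term x_1: no divisor's leading term divides it; move -14/25*x_1 to the remainder.
  leading term x_2: no divisor's leading term divides it; move -4/25*x_2 to the remainder.
  leading term 1: no divisor's leading term divides it; move 4/25 to the remainder.
  remainder -4/25*x_1**2 + 2/25*x_1*x_2 - 14/25*x_1 - 4/25*x_2 + 4/25 ≠ 0; add k_3 = -4/25*x_1**2 + 2/25*x_1*x_2 - 14/25*x_1 - 4/25*x_2 + 4/25 to the basis.

S(h_1,k_3): lcm = x_1**2*x_2**2. S = 1/2*x_1*x_2**3 - 6/5*x_1**3 + 3/5*x_1**2*x_2 - 7/2*x_1*x_2**2 - x_2**3 + 1/2*x_1**2 + 1/5*x_1*x_2 + x_2**2 - 1/5*x_1.
  leading term x_1*x_2**3: subtract (1/120*x_2)·h_1 from 1/2*x_1*x_2**3 - 6/5*x_1**3 + 3/5*x_1**2*x_2 - 7/2*x_1*x_2**2 - x_2**3 + 1/2*x_1**2 + 1/5*x_1*x_2 + x_2**2 - 1/5*x_1 → -6/5*x_1**3 + 6/5*x_1**2*x_2 - 19/5*x_1*x_2**2 - x_2**3 + 1/2*x_1**2 - 1/20*x_1*x_2 + 9/10*x_2**2 - 1/5*x_1 + 1/10*x_2
  leading term x_1**3: subtract (15/2*x_1)·k_3 from -6/5*x_1**3 + 6/5*x_1**2*x_2 - 19/5*x_1*x_2**2 - x_2**3 + 1/2*x_1**2 - 1/20*x_1*x_2 + 9/10*x_2**2 - 1/5*x_1 + 1/10*x_2 → 3/5*x_1**2*x_2 - 19/5*x_1*x_2**2 - x_2**3 + 47/10*x_1**2 + 23/20*x_1*x_2 + 9/10*x_2**2 - 7/5*x_1 + 1/10*x_2
  leading term x_1**2*x_2: subtract (-15/4*x_2)·k_3 from 3/5*x_1**2*x_2 - 19/5*x_1*x_2**2 - x_2**3 + 47/10*x_1**2 + 23/20*x_1*x_2 + 9/10*x_2**2 - 7/5*x_1 + 1/10*x_2 → -7/2*x_1*x_2**2 - x_2**3 + 47/10*x_1**2 - 19/20*x_1*x_2 + 3/10*x_2**2 - 7/5*x_1 + 7/10*x_2
  leading term x_1*x_2**2: subtract (-7/120)·h_1 from -7/2*x_1*x_2**2 - x_2**3 + 47/10*x_1**2 - 19/20*x_1*x_2 + 3/10*x_2**2 - 7/5*x_1 + 7/10*x_2 → -x_2**3 + 1/2*x_1**2 + 23/20*x_1*x_2 + 3/10*x_2**2 + 7/20*x_1 + 7/5*x_2 - 7/10
  leading term x_2**3: no divisor's leading term divides it; move -x_2**3 to the remainder.
  leading term x_1**2: subtract (-25/8)·k_3 from 1/2*x_1**2 + 23/20*x_1*x_2 + 3/10*x_2**2 + 7/20*x_1 + 7/5*x_2 - 7/10 → 7/5*x_1*x_2 + 3/10*x_2**2 - 7/5*x_1 + 9/10*x_2 - 1/5
  leading term x_1*x_2: no divisor's leading term divides it; move 7/5*x_1*x_2 to the remainder.
  leading term x_2**2: no divisor's leading term divides it; move 3/10*x_2**2 to the remainder.
  leading term x_1: no divisor's leading term divides it; move -7/5*x_1 to the remainder.
  leading term x_2: no divisor's leading term divides it; move 9/10*x_2 to the remainder.
  leading term 1: no divisor's leading term divides it; move -1/5 to the remainder.
  remainder -x_2**3 + 7/5*x_1*x_2 + 3/10*x_2**2 - 7/5*x_1 + 9/10*x_2 - 1/5 ≠ 0; add k_4 = -x_2**3 + 7/5*x_1*x_2 + 3/10*x_2**2 - 7/5*x_1 + 9/10*x_2 - 1/5 to the basis.

The other S-polynomials (S(h_2,k_3), S(h_1,k_4), S(h_2,k_4), S(k_3,k_4)) all reduce to 0 modulo the current basis, so we have a Gröbner basis.
Inter-reduce: drop elements whose leading term is divisible by another's, tail-reduce, and make monic.
Reduced Gröbner basis: {x_1*x_2**2 + 47/10*x_1 + 7/5*x_2 - 7/5, x_2**3 - 7/5*x_1*x_2 - 3/10*x_2**2 + 7/5*x_1 - 9/10*x_2 + 1/5, x_1**2 - 1/2*x_1*x_2 + 7/2*x_1 + x_2 - 1}.

These coincide, so the ideals are equal.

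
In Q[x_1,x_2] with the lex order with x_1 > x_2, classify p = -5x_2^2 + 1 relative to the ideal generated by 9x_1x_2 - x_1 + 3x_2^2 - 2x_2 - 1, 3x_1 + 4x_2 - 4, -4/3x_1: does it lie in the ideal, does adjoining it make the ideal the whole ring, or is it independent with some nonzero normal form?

First compute the reduced Gröbner basis of I by Buchberger's algorithm.
f_1 = 9x_1x_2 - x_1 + 3x_2^2 - 2x_2 - 1, LT = x_1x_2.
f_2 = 3x_1 + 4x_2 - 4, LT = x_1.
f_3 = -4/3x_1, LT = x_1.

S(f_1,f_2): lcm = x_1x_2. S = -1/9x_1 - x_2^2 + 10/9x_2 - 1/9.
  leading term x_1: subtract (-1/27)·f_2 from -1/9x_1 - x_2^2 + 10/9x_2 - 1/9 → -x_2^2 + 34/27x_2 - 7/27
  leading term x_2^2: no divisor's leading term divides it; move -x_2^2 to the remainder.
  leading term x_2: no divisor's leading term divides it; move 34/27x_2 to the remainder.
  leading term 1: no divisor's leading term divides it; move -7/27 to the remainder.
  remainder -x_2^2 + 34/27x_2 - 7/27 ≠ 0; add h_4 = -x_2^2 + 34/27x_2 - 7/27 to the basis.

S(f_1,f_3): lcm = x_1x_2. S = -1/9x_1 + 1/3x_2^2 - 2/9x_2 - 1/9.
  leading term x_1: subtract (-1/27)·f_2 from -1/9x_1 + 1/3x_2^2 - 2/9x_2 - 1/9 → 1/3x_2^2 - 2/27x_2 - 7/27
  leading term x_2^2: subtract (-1/3)·h_4 from 1/3x_2^2 - 2/27x_2 - 7/27 → 28/81x_2 - 28/81
  leading term x_2: no divisor's leading term divides it; move 28/81x_2 to the remainder.
  leading term 1: no divisor's leading term divides it; move -28/81 to the remainder.
  remainder 28/81x_2 - 28/81 ≠ 0; add h_5 = 28/81x_2 - 28/81 to the basis.

S(f_2,f_3): lcm = x_1. S = 4/3x_2 - 4/3.
  leading term x_2: subtract (27/7)·h_5 from 4/3x_2 - 4/3 → 0
  remainder 0.

S(f_1,h_4): lcm = x_1x_2^2. S = 31/27x_1x_2 - 7/27x_1 + 1/3x_2^3 - 2/9x_2^2 - 1/9x_2.
  leading term x_1x_2: subtract (31/243)·f_1 from 31/27x_1x_2 - 7/27x_1 + 1/3x_2^3 - 2/9x_2^2 - 1/9x_2 → -32/243x_1 + 1/3x_2^3 - 49/81x_2^2 + 35/243x_2 + 31/243
  leading term x_1: subtract (-32/729)·f_2 from -32/243x_1 + 1/3x_2^3 - 49/81x_2^2 + 35/243x_2 + 31/243 → 1/3x_2^3 - 49/81x_2^2 + 233/729x_2 - 35/729
  leading term x_2^3: subtract (-1/3x_2)·h_4 from 1/3x_2^3 - 49/81x_2^2 + 233/729x_2 - 35/729 → -5/27x_2^2 + 170/729x_2 - 35/729
  leading term x_2^2: subtract (5/27)·h_4 from -5/27x_2^2 + 170/729x_2 - 35/729 → 0
  remainder 0.

S(f_2,h_4): leading monomials are coprime, so the S-polynomial reduces to 0 (Buchberger's first criterion).
S(f_3,h_4): leading monomials are coprime, so the S-polynomial reduces to 0 (Buchberger's first criterion).
S(f_1,h_5): lcm = x_1x_2. S = 8/9x_1 + 1/3x_2^2 - 2/9x_2 - 1/9.
  leading term x_1: subtract (8/27)·f_2 from 8/9x_1 + 1/3x_2^2 - 2/9x_2 - 1/9 → 1/3x_2^2 - 38/27x_2 + 29/27
  leading term x_2^2: subtract (-1/3)·h_4 from 1/3x_2^2 - 38/27x_2 + 29/27 → -80/81x_2 + 80/81
  leading term x_2: subtract (-20/7)·h_5 from -80/81x_2 + 80/81 → 0
  remainder 0.

S(f_2,h_5): leading monomials are coprime, so the S-polynomial reduces to 0 (Buchberger's first criterion).
S(f_3,h_5): leading monomials are coprime, so the S-polynomial reduces to 0 (Buchberger's first criterion).
S(h_4,h_5): lcm = x_2^2. S = -7/27x_2 + 7/27.
  leading term x_2: subtract (-3/4)·h_5 from -7/27x_2 + 7/27 → 0
  remainder 0.

Every S-polynomial of the final basis reduces to 0, so we have a Gröbner basis.
Inter-reduce: drop elements whose leading term is divisible by another's, tail-reduce, and make monic.
Reduced Gröbner basis: {x_1, x_2 - 1}.
Label its elements g_1 = x_1, g_2 = x_2 - 1.

Reduce p = -5x_2^2 + 1 modulo G:
  leading term x_2^2: subtract (-5x_2)·g_2 from -5x_2^2 + 1 → -5x_2 + 1
  leading term x_2: subtract (-5)·g_2 from -5x_2 + 1 → -4
  leading term 1: no divisor's leading term divides it; move -4 to the remainder.
  normal form = -4.
The normal form is nonzero, so p ∉ I. Since p minus its normal form lies in I, I + (p) = I + (r) where r = -4; decide whether this ideal is the whole ring.
Here r = -4 is a nonzero constant, hence a unit: 1 ∈ I + (p), the Gröbner basis of I + (p) is {1}, and the enlarged system has no common solution — adjoining p is inconsistent.

Adjoining -5x_2^2 + 1 makes the ideal the whole ring: the system is inconsistent.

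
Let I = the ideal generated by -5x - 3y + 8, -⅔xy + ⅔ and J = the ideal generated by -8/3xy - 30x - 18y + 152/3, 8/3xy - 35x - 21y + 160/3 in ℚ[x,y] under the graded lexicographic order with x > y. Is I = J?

Yes, the ideals are equal.

Two ideals are equal iff their reduced Gröbner bases coincide (the reduced basis is unique for a fixed ordering).
Buchberger on the first generating set:
f_1 = -5x - 3y + 8, LT = x.
f_2 = -⅔xy + ⅔, LT = xy.

S(f_1,f_2): lcm = xy. S = ⅗y² - 8/5y + 1.
  reduce S modulo (f_1, f_2):
  remainder ⅗y² - 8/5y + 1 ≠ 0; add g_3 = ⅗y² - 8/5y + 1 to the basis.

The other S-polynomials (S(f_1,g_3), S(f_2,g_3)) all reduce to 0 modulo the current basis, so we have a Gröbner basis.
Inter-reduce: drop elements whose leading term is divisible by another's, tail-reduce, and make monic.
Reduced Gröbner basis: {y² - 8/3y + 5/3, x + ⅗y - 8/5}.

Buchberger on the second generating set:
h_1 = -8/3xy - 30x - 18y + 152/3, LT = xy.
h_2 = 8/3xy - 35x - 21y + 160/3, LT = xy.

S(h_1,h_2): lcm = xy. S = 195/8x + 117/8y - 39.
  reduce S modulo (h_1, h_2):
  remainder 195/8x + 117/8y - 39 ≠ 0; add k_3 = 195/8x + 117/8y - 39 to the basis.

S(h_1,k_3): lcm = xy. S = -⅗y² + 45/4x + 167/20y - 19.
  reduce S modulo (h_1, h_2, k_3):
  remainder -⅗y² + 8/5y - 1 ≠ 0; add k_4 = -⅗y² + 8/5y - 1 to the basis.

The other S-polynomials (S(h_2,k_3), S(h_1,k_4), S(h_2,k_4), S(k_3,k_4)) all reduce to 0 modulo the current basis, so we have a Gröbner basis.
Inter-reduce: drop elements whose leading term is divisible by another's, tail-reduce, and make monic.
Reduced Gröbner basis: {y² - 8/3y + 5/3, x + ⅗y - 8/5}.

Same reduced basis, so the two generating sets span the same ideal.
The choice of monomial ordering does not affect the verdict — as long as both bases are computed under the same ordering, their equality decides ideal equality.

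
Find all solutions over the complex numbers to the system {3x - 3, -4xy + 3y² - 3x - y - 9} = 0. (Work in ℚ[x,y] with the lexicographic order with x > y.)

Compute a lex Gröbner basis by Buchberger's algorithm.
f_1 = 3x - 3, LT = x.
f_2 = -4xy - 3x + 3y² - y - 9, LT = xy.

S(f_1,f_2): lcm = xy. S = -¾x + ¾y² - 5/4y - 9/4.
  reduce S modulo (f_1, f_2):
  remainder ¾y² - 5/4y - 3 ≠ 0; add h_3 = ¾y² - 5/4y - 3 to the basis.

The other S-polynomials (S(f_1,h_3), S(f_2,h_3)) all reduce to 0 modulo the current basis, so we have a Gröbner basis.
Inter-reduce: drop elements whose leading term is divisible by another's, tail-reduce, and make monic.
Reduced Gröbner basis: {x - 1, y² - 5/3y - 4}.

Elimination: the polynomial y² - 5/3y - 4 lies in the elimination ideal for y, so y ∈ {-4/3, 3}. For each such y, the remaining basis elements (now univariate) give the rest of the solution.
  y = -4/3: the earlier basis element becomes x - 1 = 0, giving x = 1 — point (1, -4/3).
  y = 3: the earlier basis element becomes x - 1 = 0, giving x = 1 — point (1, 3).
A lex Gröbner basis triangularizes the system, enabling back-substitution.

{(1, -4/3), (1, 3)}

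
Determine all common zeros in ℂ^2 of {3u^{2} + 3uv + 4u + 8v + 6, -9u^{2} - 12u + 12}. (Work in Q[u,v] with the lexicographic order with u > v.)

{(-2, -5), (2/3, -1)}

Compute a lex Gröbner basis by Buchberger's algorithm.
f_1 = 3u^{2} + 3uv + 4u + 8v + 6, LT = u^{2}.
f_2 = -9u^{2} - 12u + 12, LT = u^{2}.

S(f_1,f_2): lcm = u^{2}. S = uv + \tfrac{8}{3}v + \tfrac{10}{3}.
  leading term uv: no divisor's leading term divides it; move uv to the remainder.
  leading term v: no divisor's leading term divides it; move \tfrac{8}{3}v to the remainder.
  leading term 1: no divisor's leading term divides it; move \tfrac{10}{3} to the remainder.
  remainder uv + \tfrac{8}{3}v + \tfrac{10}{3} ≠ 0; add h_3 = uv + \tfrac{8}{3}v + \tfrac{10}{3} to the basis.

S(f_1,h_3): lcm = u^{2}v. S = uv^{2} - \tfrac{4}{3}uv - \tfrac{10}{3}u + \tfrac{8}{3}v^{2} + 2v.
  leading term uv^{2}: subtract (v)·h_3 from uv^{2} - \tfrac{4}{3}uv - \tfrac{10}{3}u + \tfrac{8}{3}v^{2} + 2v → -\tfrac{4}{3}uv - \tfrac{10}{3}u - \tfrac{4}{3}v
  leading term uv: subtract (-\tfrac{4}{3})·h_3 from -\tfrac{4}{3}uv - \tfrac{10}{3}u - \tfrac{4}{3}v → -\tfrac{10}{3}u + \tfrac{20}{9}v + \tfrac{40}{9}
  leading term u: no divisor's leading term divides it; move -\tfrac{10}{3}u to the remainder.
  leading term v: no divisor's leading term divides it; move \tfrac{20}{9}v to the remainder.
  leading term 1: no divisor's leading term divides it; move \tfrac{40}{9} to the remainder.
  remainder -\tfrac{10}{3}u + \tfrac{20}{9}v + \tfrac{40}{9} ≠ 0; add h_4 = -\tfrac{10}{3}u + \tfrac{20}{9}v + \tfrac{40}{9} to the basis.

S(h_3,h_4): lcm = uv. S = \tfrac{2}{3}v^{2} + 4v + \tfrac{10}{3}.
  leading term v^{2}: no divisor's leading term divides it; move \tfrac{2}{3}v^{2} to the remainder.
  leading term v: no divisor's leading term divides it; move 4v to the remainder.
  leading term 1: no divisor's leading term divides it; move \tfrac{10}{3} to the remainder.
  remainder \tfrac{2}{3}v^{2} + 4v + \tfrac{10}{3} ≠ 0; add h_5 = \tfrac{2}{3}v^{2} + 4v + \tfrac{10}{3} to the basis.

The other S-polynomials (S(f_2,h_3), S(f_1,h_4), S(f_2,h_4), S(f_1,h_5), S(f_2,h_5), S(h_3,h_5), S(h_4,h_5)) all reduce to 0 modulo the current basis, so we have a Gröbner basis.
Inter-reduce: drop elements whose leading term is divisible by another's, tail-reduce, and make monic.
Reduced Gröbner basis: {u - \tfrac{2}{3}v - \tfrac{4}{3}, v^{2} + 6v + 5}.

A lex Gröbner basis eliminates variables successively. Here v^{2} + 6v + 5 depends only on v, with roots {-5, -1}; lifting each root through the earlier basis elements recovers the full solutions.
  v = -5: the earlier basis element becomes u + 2 = 0, giving u = -2 — point (-2, -5).
  v = -1: the earlier basis element becomes u - \tfrac{2}{3} = 0, giving u = 2/3 — point (2/3, -1).
Substituting each solution back into the original system confirms all equations vanish.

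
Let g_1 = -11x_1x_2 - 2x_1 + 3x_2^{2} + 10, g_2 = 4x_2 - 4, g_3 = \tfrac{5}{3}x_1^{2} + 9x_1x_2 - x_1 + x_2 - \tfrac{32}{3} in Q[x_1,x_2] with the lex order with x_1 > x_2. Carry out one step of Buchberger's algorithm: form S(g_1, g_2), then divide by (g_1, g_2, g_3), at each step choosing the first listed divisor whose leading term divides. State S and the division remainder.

lcm(LM(g_1), LM(g_2)) = x_1x_2.
S = (lcm/LT(g_1))·g_1 − (lcm/LT(g_2))·g_2 = \tfrac{13}{11}x_1 - \tfrac{3}{11}x_2^{2} - \tfrac{10}{11}.
Reduce S modulo (g_1, g_2, g_3) in that order:
  leading term x_1: no divisor's leading term divides it; move \tfrac{13}{11}x_1 to the remainder.
  leading term x_2^{2}: subtract (-\tfrac{3}{44}x_2)·g_2 from -\tfrac{3}{11}x_2^{2} - \tfrac{10}{11} → -\tfrac{3}{11}x_2 - \tfrac{10}{11}
  leading term x_2: subtract (-\tfrac{3}{44})·g_2 from -\tfrac{3}{11}x_2 - \tfrac{10}{11} → -\tfrac{13}{11}
  leading term 1: no divisor's leading term divides it; move -\tfrac{13}{11} to the remainder.
The remainder \tfrac{13}{11}x_1 - \tfrac{13}{11} is nonzero, so it would be added as the next basis element.

S(g_1, g_2) = \tfrac{13}{11}x_1 - \tfrac{3}{11}x_2^{2} - \tfrac{10}{11}; remainder on division = \tfrac{13}{11}x_1 - \tfrac{13}{11}.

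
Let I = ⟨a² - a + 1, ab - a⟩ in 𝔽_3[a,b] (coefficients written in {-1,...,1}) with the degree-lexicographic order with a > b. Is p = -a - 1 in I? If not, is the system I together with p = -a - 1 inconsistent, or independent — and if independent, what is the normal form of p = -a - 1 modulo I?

-a - 1 is independent of I; its normal form modulo I is -a - 1.

First compute the reduced Gröbner basis of I by Buchberger's algorithm.
f_1 = a² - a + 1, LT = a².
f_2 = ab - a, LT = ab.

S(f_1,f_2): lcm = a²b. S = a² - ab + b.
  leading term a²: subtract (1)·f_1 from a² - ab + b → -ab + a + b - 1
  leading term ab: subtract (-1)·f_2 from -ab + a + b - 1 → b - 1
  leading term b: no divisor's leading term divides it; move b to the remainder.
  leading term 1: no divisor's leading term divides it; move -1 to the remainder.
  remainder b - 1 ≠ 0; add h_3 = b - 1 to the basis.

The other S-polynomials (S(f_1,h_3), S(f_2,h_3)) all reduce to 0 modulo the current basis, so we have a Gröbner basis.
Inter-reduce: drop elements whose leading term is divisible by another's, tail-reduce, and make monic.
Reduced Gröbner basis: {a² - a + 1, b - 1}.
Label its elements g_1 = a² - a + 1, g_2 = b - 1.

Reduce p = -a - 1 modulo G:
  leading term a: no divisor's leading term divides it; move -a to the remainder.
  leading term 1: no divisor's leading term divides it; move -1 to the remainder.
  normal form = -a - 1.
The normal form is nonzero, so p ∉ I. Since p minus its normal form lies in I, I + (p) = I + (r) where r = -a - 1; decide whether this ideal is the whole ring.
Run Buchberger on G together with r (pairs among the g_i already reduce to 0 since G is a Gröbner basis):
g_1 = a² - a + 1, LT = a².
g_2 = b - 1, LT = b.
r = -a - 1, LT = a.

The S-polynomials (S(g_1,g_2), S(g_1,r), S(g_2,r)) all reduce to 0 modulo the current basis, so we have a Gröbner basis.
Inter-reduce: drop elements whose leading term is divisible by another's, tail-reduce, and make monic.
Reduced Gröbner basis: {a + 1, b - 1}.
The reduced Gröbner basis of I + (p) is {a + 1, b - 1} ≠ {1}, a proper ideal, so the enlarged system stays consistent: p is independent of I, with normal form -a - 1.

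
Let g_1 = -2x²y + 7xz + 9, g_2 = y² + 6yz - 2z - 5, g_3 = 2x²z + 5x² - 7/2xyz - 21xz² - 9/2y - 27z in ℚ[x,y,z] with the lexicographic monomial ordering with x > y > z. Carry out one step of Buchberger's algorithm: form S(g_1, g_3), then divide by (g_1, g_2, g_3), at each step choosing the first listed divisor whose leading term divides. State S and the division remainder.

lcm(LM(g_1), LM(g_3)) = x²yz.
S = (lcm/LT(g_1))·g_1 − (lcm/LT(g_3))·g_3 = -5/2x²y + 7/4xy²z + 21/2xyz² - 7/2xz² + 9/4y² + 27/2yz - 9/2z.
Reduce S modulo (g_1, g_2, g_3) in that order:
  leading term x²y: subtract (5/4)·g_1 from -5/2x²y + 7/4xy²z + 21/2xyz² - 7/2xz² + 9/4y² + 27/2yz - 9/2z → 7/4xy²z + 21/2xyz² - 7/2xz² - 35/4xz + 9/4y² + 27/2yz - 9/2z - 45/4
  leading term xy²z: subtract (7/4xz)·g_2 from 7/4xy²z + 21/2xyz² - 7/2xz² - 35/4xz + 9/4y² + 27/2yz - 9/2z - 45/4 → 9/4y² + 27/2yz - 9/2z - 45/4
  leading term y²: subtract (9/4)·g_2 from 9/4y² + 27/2yz - 9/2z - 45/4 → 0
The remainder is 0, so this S-polynomial contributes no new basis element.

S(g_1, g_3) = -5/2x²y + 7/4xy²z + 21/2xyz² - 7/2xz² + 9/4y² + 27/2yz - 9/2z; remainder on division = 0.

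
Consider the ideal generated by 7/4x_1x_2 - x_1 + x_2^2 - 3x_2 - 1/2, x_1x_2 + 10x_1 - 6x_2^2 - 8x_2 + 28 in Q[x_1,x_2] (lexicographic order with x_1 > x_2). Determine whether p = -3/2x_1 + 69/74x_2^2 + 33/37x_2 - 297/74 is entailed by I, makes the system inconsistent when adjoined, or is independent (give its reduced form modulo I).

-3/2x_1 + 69/74x_2^2 + 33/37x_2 - 297/74 lies in I (it reduces to 0).

First compute the reduced Gröbner basis of I by Buchberger's algorithm.
f_1 = 7/4x_1x_2 - x_1 + x_2^2 - 3x_2 - 1/2, LT = x_1x_2.
f_2 = x_1x_2 + 10x_1 - 6x_2^2 - 8x_2 + 28, LT = x_1x_2.

S(f_1,f_2): lcm = x_1x_2. S = -74/7x_1 + 46/7x_2^2 + 44/7x_2 - 198/7.
  reduce S modulo (f_1, f_2):
  remainder -74/7x_1 + 46/7x_2^2 + 44/7x_2 - 198/7 ≠ 0; add h_3 = -74/7x_1 + 46/7x_2^2 + 44/7x_2 - 198/7 to the basis.

S(f_1,h_3): lcm = x_1x_2. S = -4/7x_1 + 23/37x_2^3 + 302/259x_2^2 - 1137/259x_2 - 2/7.
  reduce S modulo (f_1, f_2, h_3):
  remainder 23/37x_2^3 + 30/37x_2^2 - 175/37x_2 + 46/37 ≠ 0; add h_4 = 23/37x_2^3 + 30/37x_2^2 - 175/37x_2 + 46/37 to the basis.

The other S-polynomials (S(f_2,h_3), S(f_1,h_4), S(f_2,h_4), S(h_3,h_4)) all reduce to 0 modulo the current basis, so we have a Gröbner basis.
Inter-reduce: drop elements whose leading term is divisible by another's, tail-reduce, and make monic.
Reduced Gröbner basis: {x_1 - 23/37x_2^2 - 22/37x_2 + 99/37, x_2^3 + 30/23x_2^2 - 175/23x_2 + 2}.
Label its elements g_1 = x_1 - 23/37x_2^2 - 22/37x_2 + 99/37, g_2 = x_2^3 + 30/23x_2^2 - 175/23x_2 + 2.

Reduce p = -3/2x_1 + 69/74x_2^2 + 33/37x_2 - 297/74 modulo G:
  leading term x_1: subtract (-3/2)·g_1 from -3/2x_1 + 69/74x_2^2 + 33/37x_2 - 297/74 → 0
  normal form = 0.
Since the normal form is 0, p ∈ I.

The remainder on division by a Gröbner basis is unique — it is the normal form.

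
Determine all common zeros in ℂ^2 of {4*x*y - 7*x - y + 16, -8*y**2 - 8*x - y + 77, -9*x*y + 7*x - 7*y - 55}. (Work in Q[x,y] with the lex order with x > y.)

Compute a lex Gröbner basis by Buchberger's algorithm.
f_1 = 4*x*y - 7*x - y + 16, LT = x*y.
f_2 = -8*x - 8*y**2 - y + 77, LT = x.
f_3 = -9*x*y + 7*x - 7*y - 55, LT = x*y.

S(f_1,f_2): lcm = x*y. S = -7/4*x - y**3 - 1/8*y**2 + 75/8*y + 4.
  leading term x: subtract (7/32)·f_2 from -7/4*x - y**3 - 1/8*y**2 + 75/8*y + 4 → -y**3 + 13/8*y**2 + 307/32*y - 411/32
  leading term y**3: no divisor's leading term divides it; move -y**3 to the remainder.
  leading term y**2: no divisor's leading term divides it; move 13/8*y**2 to the remainder.
  leading term y: no divisor's leading term divides it; move 307/32*y to the remainder.
  leading term 1: no divisor's leading term divides it; move -411/32 to the remainder.
  remainder -y**3 + 13/8*y**2 + 307/32*y - 411/32 ≠ 0; add h_4 = -y**3 + 13/8*y**2 + 307/32*y - 411/32 to the basis.

S(f_1,f_3): lcm = x*y. S = -35/36*x - 37/36*y - 19/9.
  leading term x: subtract (35/288)·f_2 from -35/36*x - 37/36*y - 19/9 → 35/36*y**2 - 29/32*y - 367/32
  leading term y**2: no divisor's leading term divides it; move 35/36*y**2 to the remainder.
  leading term y: no divisor's leading term divides it; move -29/32*y to the remainder.
  leading term 1: no divisor's leading term divides it; move -367/32 to the remainder.
  remainder 35/36*y**2 - 29/32*y - 367/32 ≠ 0; add h_5 = 35/36*y**2 - 29/32*y - 367/32 to the basis.

S(f_3,h_4): lcm = x*y**3. S = 61/72*x*y**2 + 307/32*x*y - 411/32*x + 7/9*y**3 + 55/9*y**2.
  leading term x*y**2: subtract (61/288*y)·f_1 from 61/72*x*y**2 + 307/32*x*y - 411/32*x + 7/9*y**3 + 55/9*y**2 → 1595/144*x*y - 411/32*x + 7/9*y**3 + 607/96*y**2 - 61/18*y
  leading term x*y: subtract (1595/576)·f_1 from 1595/144*x*y - 411/32*x + 7/9*y**3 + 607/96*y**2 - 61/18*y → 3767/576*x + 7/9*y**3 + 607/96*y**2 - 119/192*y - 1595/36
  leading term x: subtract (-3767/4608)·f_2 from 3767/576*x + 7/9*y**3 + 607/96*y**2 - 119/192*y - 1595/36 → 7/9*y**3 - 125/576*y**2 - 6623/4608*y + 28633/1536
  leading term y**3: subtract (-7/9)·h_4 from 7/9*y**3 - 125/576*y**2 - 6623/4608*y + 28633/1536 → 67/64*y**2 + 27761/4608*y + 13289/1536
  leading term y**2: subtract (603/560)·h_5 from 67/64*y**2 + 27761/4608*y + 13289/1536 → 564509/80640*y + 564509/26880
  leading term y: no divisor's leading term divides it; move 564509/80640*y to the remainder.
  leading term 1: no divisor's leading term divides it; move 564509/26880 to the remainder.
  remainder 564509/80640*y + 564509/26880 ≠ 0; add h_6 = 564509/80640*y + 564509/26880 to the basis.

The other S-polynomials (S(f_2,f_3), S(f_1,h_4), S(f_2,h_4), S(f_1,h_5), S(f_2,h_5), S(f_3,h_5), S(h_4,h_5), S(f_1,h_6), S(f_2,h_6), S(f_3,h_6), S(h_4,h_6), S(h_5,h_6)) all reduce to 0 modulo the current basis, so we have a Gröbner basis.
Inter-reduce: drop elements whose leading term is divisible by another's, tail-reduce, and make monic.
Reduced Gröbner basis: {x - 1, y + 3}.

A lex Gröbner basis eliminates variables successively. Here y + 3 depends only on y, with roots {-3}; lifting each root through the earlier basis elements recovers the full solutions.
  y = -3: the earlier basis element becomes x - 1 = 0, giving x = 1 — point (1, -3).
Substituting each solution back into the original system confirms all equations vanish.
This is the nonlinear analogue of row-reducing a linear system.

{(1, -3)}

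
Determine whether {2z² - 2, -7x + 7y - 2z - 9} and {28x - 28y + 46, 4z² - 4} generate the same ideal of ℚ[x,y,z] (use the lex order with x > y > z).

No, the ideals differ.

Equality of ideals is decidable: compute both reduced Gröbner bases (unique for the ordering) and check whether they agree.
Buchberger on the first generating set:
f_1 = 2z² - 2, LT = z².
f_2 = -7x + 7y - 2z - 9, LT = x.

The S-polynomials (S(f_1,f_2)) all reduce to 0 modulo the current basis, so we have a Gröbner basis.
Inter-reduce: drop elements whose leading term is divisible by another's, tail-reduce, and make monic.
Reduced Gröbner basis: {x - y + 2/7z + 9/7, z² - 1}.

Buchberger on the second generating set:
h_1 = 28x - 28y + 46, LT = x.
h_2 = 4z² - 4, LT = z².

The S-polynomials (S(h_1,h_2)) all reduce to 0 modulo the current basis, so we have a Gröbner basis.
Inter-reduce: drop elements whose leading term is divisible by another's, tail-reduce, and make monic.
Reduced Gröbner basis: {x - y + 23/14, z² - 1}.

Since the reduced bases disagree, the two ideals are not the same.
The same test decides containment: I ⊆ J iff every generator of I reduces to 0 modulo a Gröbner basis of J.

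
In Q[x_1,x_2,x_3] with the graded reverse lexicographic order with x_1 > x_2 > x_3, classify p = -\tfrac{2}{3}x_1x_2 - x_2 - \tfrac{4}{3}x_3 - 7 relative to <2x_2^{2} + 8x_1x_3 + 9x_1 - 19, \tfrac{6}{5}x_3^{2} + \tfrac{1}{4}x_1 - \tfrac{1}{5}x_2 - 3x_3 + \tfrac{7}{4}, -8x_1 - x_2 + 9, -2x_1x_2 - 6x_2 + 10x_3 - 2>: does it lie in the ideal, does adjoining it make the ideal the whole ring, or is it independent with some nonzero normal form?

First compute the reduced Gröbner basis of I by Buchberger's algorithm.
f_1 = 2x_2^{2} + 8x_1x_3 + 9x_1 - 19, LT = x_2^{2}.
f_2 = \tfrac{6}{5}x_3^{2} + \tfrac{1}{4}x_1 - \tfrac{1}{5}x_2 - 3x_3 + \tfrac{7}{4}, LT = x_3^{2}.
f_3 = -8x_1 - x_2 + 9, LT = x_1.
f_4 = -2x_1x_2 - 6x_2 + 10x_3 - 2, LT = x_1x_2.

S(f_1,f_4): lcm = x_1x_2^{2}. S = 4x_1^{2}x_3 + \tfrac{9}{2}x_1^{2} - 3x_2^{2} + 5x_2x_3 - \tfrac{19}{2}x_1 - x_2.
  reduce S modulo (f_1, f_2, f_3, f_4):
  remainder \tfrac{31045}{12288}x_2x_3 - \tfrac{278179}{98304}x_2 + \tfrac{72881}{4096}x_3 - \tfrac{1719325}{98304} ≠ 0; add h_5 = \tfrac{31045}{12288}x_2x_3 - \tfrac{278179}{98304}x_2 + \tfrac{72881}{4096}x_3 - \tfrac{1719325}{98304} to the basis.

S(f_3,f_4): lcm = x_1x_2. S = \tfrac{1}{8}x_2^{2} - \tfrac{33}{8}x_2 + 5x_3 - 1.
  reduce S modulo (f_1, f_2, f_3, f_4, h_5):
  remainder -\tfrac{247409}{62090}x_2 + \tfrac{124097}{31045}x_3 - \tfrac{157}{12418} ≠ 0; add h_6 = -\tfrac{247409}{62090}x_2 + \tfrac{124097}{31045}x_3 - \tfrac{157}{12418} to the basis.

S(f_1,h_5): lcm = x_2^{2}x_3. S = 4x_1x_3^{2} + \tfrac{278179}{248360}x_2^{2} + \tfrac{9}{2}x_1x_3 - \tfrac{218643}{31045}x_2x_3 + \tfrac{343865}{49672}x_2 - \tfrac{19}{2}x_3.
  reduce S modulo (f_1, f_2, f_3, f_4, h_5, h_6):
  remainder \tfrac{467248164812}{7680812405}x_3 - \tfrac{467248164812}{7680812405} ≠ 0; add h_7 = \tfrac{467248164812}{7680812405}x_3 - \tfrac{467248164812}{7680812405} to the basis.

The other S-polynomials (S(f_1,f_2), S(f_1,f_3), S(f_2,f_3), S(f_2,f_4), S(f_2,h_5), S(f_3,h_5), S(f_4,h_5), S(f_1,h_6), S(f_2,h_6), S(f_3,h_6), S(f_4,h_6), S(h_5,h_6), S(f_1,h_7), S(f_2,h_7), S(f_3,h_7), S(f_4,h_7), S(h_5,h_7), S(h_6,h_7)) all reduce to 0 modulo the current basis, so we have a Gröbner basis.
Inter-reduce: drop elements whose leading term is divisible by another's, tail-reduce, and make monic.
Reduced Gröbner basis: {x_1 - 1, x_2 - 1, x_3 - 1}.
Label its elements g_1 = x_1 - 1, g_2 = x_2 - 1, g_3 = x_3 - 1.

Reduce p = -\tfrac{2}{3}x_1x_2 - x_2 - \tfrac{4}{3}x_3 - 7 modulo G:
  leading term x_1x_2: subtract (-\tfrac{2}{3}x_2)·g_1 from -\tfrac{2}{3}x_1x_2 - x_2 - \tfrac{4}{3}x_3 - 7 → -\tfrac{5}{3}x_2 - \tfrac{4}{3}x_3 - 7
  leading term x_2: subtract (-\tfrac{5}{3})·g_2 from -\tfrac{5}{3}x_2 - \tfrac{4}{3}x_3 - 7 → -\tfrac{4}{3}x_3 - \tfrac{26}{3}
  leading term x_3: subtract (-\tfrac{4}{3})·g_3 from -\tfrac{4}{3}x_3 - \tfrac{26}{3} → -10
  leading term 1: no divisor's leading term divides it; move -10 to the remainder.
  normal form = -10.
The normal form is nonzero, so p ∉ I. Since p minus its normal form lies in I, I + (p) = I + (r) where r = -10; decide whether this ideal is the whole ring.
Here r = -10 is a nonzero constant, hence a unit: 1 ∈ I + (p), the Gröbner basis of I + (p) is {1}, and the enlarged system has no common solution — adjoining p is inconsistent.

Adjoining -\tfrac{2}{3}x_1x_2 - x_2 - \tfrac{4}{3}x_3 - 7 makes the ideal the whole ring: the system is inconsistent.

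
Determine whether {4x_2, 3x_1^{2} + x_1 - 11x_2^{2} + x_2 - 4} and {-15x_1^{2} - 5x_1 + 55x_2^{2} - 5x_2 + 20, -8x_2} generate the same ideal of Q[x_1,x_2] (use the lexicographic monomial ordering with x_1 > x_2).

Since reduced Gröbner bases are canonical representatives of ideals under a given ordering, it suffices to compute and compare them.
Buchberger on the first generating set:
f_1 = 4x_2, LT = x_2.
f_2 = 3x_1^{2} + x_1 - 11x_2^{2} + x_2 - 4, LT = x_1^{2}.

S(f_1,f_2): leading monomials are coprime, so the S-polynomial reduces to 0 (Buchberger's first criterion).
Every S-polynomial of the final basis reduces to 0, so we have a Gröbner basis.
Inter-reduce: drop elements whose leading term is divisible by another's, tail-reduce, and make monic.
Reduced Gröbner basis: {x_1^{2} + \tfrac{1}{3}x_1 - \tfrac{4}{3}, x_2}.

Buchberger on the second generating set:
h_1 = -15x_1^{2} - 5x_1 + 55x_2^{2} - 5x_2 + 20, LT = x_1^{2}.
h_2 = -8x_2, LT = x_2.

S(h_1,h_2): leading monomials are coprime, so the S-polynomial reduces to 0 (Buchberger's first criterion).
Every S-polynomial of the final basis reduces to 0, so we have a Gröbner basis.
Inter-reduce: drop elements whose leading term is divisible by another's, tail-reduce, and make monic.
Reduced Gröbner basis: {x_1^{2} + \tfrac{1}{3}x_1 - \tfrac{4}{3}, x_2}.

The two bases agree; hence the ideals are identical.

Yes, the ideals are equal.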